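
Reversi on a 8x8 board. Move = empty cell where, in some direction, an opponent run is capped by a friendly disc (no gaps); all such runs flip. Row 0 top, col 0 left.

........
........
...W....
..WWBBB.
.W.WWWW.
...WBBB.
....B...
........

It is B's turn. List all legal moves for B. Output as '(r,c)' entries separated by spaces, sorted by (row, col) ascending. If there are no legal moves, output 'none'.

(1,2): flips 1 -> legal
(1,3): no bracket -> illegal
(1,4): no bracket -> illegal
(2,1): flips 2 -> legal
(2,2): flips 2 -> legal
(2,4): no bracket -> illegal
(3,0): no bracket -> illegal
(3,1): flips 2 -> legal
(3,7): flips 1 -> legal
(4,0): no bracket -> illegal
(4,2): flips 1 -> legal
(4,7): no bracket -> illegal
(5,0): no bracket -> illegal
(5,1): no bracket -> illegal
(5,2): flips 2 -> legal
(5,7): flips 1 -> legal
(6,2): flips 2 -> legal
(6,3): no bracket -> illegal

Answer: (1,2) (2,1) (2,2) (3,1) (3,7) (4,2) (5,2) (5,7) (6,2)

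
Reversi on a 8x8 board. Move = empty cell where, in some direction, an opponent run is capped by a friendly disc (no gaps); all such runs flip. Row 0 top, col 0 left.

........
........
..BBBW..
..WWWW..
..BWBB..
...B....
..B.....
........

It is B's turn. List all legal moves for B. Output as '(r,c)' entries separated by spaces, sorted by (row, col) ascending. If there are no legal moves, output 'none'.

(1,4): no bracket -> illegal
(1,5): flips 2 -> legal
(1,6): no bracket -> illegal
(2,1): no bracket -> illegal
(2,6): flips 2 -> legal
(3,1): no bracket -> illegal
(3,6): no bracket -> illegal
(4,1): flips 1 -> legal
(4,6): flips 1 -> legal
(5,2): no bracket -> illegal
(5,4): no bracket -> illegal

Answer: (1,5) (2,6) (4,1) (4,6)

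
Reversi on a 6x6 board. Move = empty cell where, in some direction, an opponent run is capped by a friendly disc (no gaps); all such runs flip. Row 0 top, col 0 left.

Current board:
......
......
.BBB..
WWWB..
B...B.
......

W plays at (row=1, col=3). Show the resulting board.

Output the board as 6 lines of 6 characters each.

Answer: ......
...W..
.BWB..
WWWB..
B...B.
......

Derivation:
Place W at (1,3); scan 8 dirs for brackets.
Dir NW: first cell '.' (not opp) -> no flip
Dir N: first cell '.' (not opp) -> no flip
Dir NE: first cell '.' (not opp) -> no flip
Dir W: first cell '.' (not opp) -> no flip
Dir E: first cell '.' (not opp) -> no flip
Dir SW: opp run (2,2) capped by W -> flip
Dir S: opp run (2,3) (3,3), next='.' -> no flip
Dir SE: first cell '.' (not opp) -> no flip
All flips: (2,2)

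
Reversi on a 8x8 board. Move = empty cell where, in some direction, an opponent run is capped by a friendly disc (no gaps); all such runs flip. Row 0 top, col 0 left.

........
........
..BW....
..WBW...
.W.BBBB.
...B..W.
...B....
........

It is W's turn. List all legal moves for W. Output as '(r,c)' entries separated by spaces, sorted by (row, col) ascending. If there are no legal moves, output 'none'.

(1,1): no bracket -> illegal
(1,2): flips 1 -> legal
(1,3): no bracket -> illegal
(2,1): flips 1 -> legal
(2,4): no bracket -> illegal
(3,1): no bracket -> illegal
(3,5): no bracket -> illegal
(3,6): flips 1 -> legal
(3,7): no bracket -> illegal
(4,2): no bracket -> illegal
(4,7): no bracket -> illegal
(5,2): flips 1 -> legal
(5,4): flips 2 -> legal
(5,5): no bracket -> illegal
(5,7): no bracket -> illegal
(6,2): no bracket -> illegal
(6,4): no bracket -> illegal
(7,2): no bracket -> illegal
(7,3): flips 4 -> legal
(7,4): no bracket -> illegal

Answer: (1,2) (2,1) (3,6) (5,2) (5,4) (7,3)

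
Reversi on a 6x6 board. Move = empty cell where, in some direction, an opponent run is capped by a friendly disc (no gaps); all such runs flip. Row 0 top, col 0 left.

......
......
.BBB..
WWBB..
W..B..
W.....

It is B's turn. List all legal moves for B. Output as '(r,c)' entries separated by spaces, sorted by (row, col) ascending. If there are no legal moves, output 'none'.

(2,0): no bracket -> illegal
(4,1): flips 1 -> legal
(4,2): no bracket -> illegal
(5,1): no bracket -> illegal

Answer: (4,1)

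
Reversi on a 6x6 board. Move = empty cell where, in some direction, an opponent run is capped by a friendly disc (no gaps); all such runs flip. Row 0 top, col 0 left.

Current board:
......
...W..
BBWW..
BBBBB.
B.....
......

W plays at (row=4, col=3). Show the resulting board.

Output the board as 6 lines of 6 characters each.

Place W at (4,3); scan 8 dirs for brackets.
Dir NW: opp run (3,2) (2,1), next='.' -> no flip
Dir N: opp run (3,3) capped by W -> flip
Dir NE: opp run (3,4), next='.' -> no flip
Dir W: first cell '.' (not opp) -> no flip
Dir E: first cell '.' (not opp) -> no flip
Dir SW: first cell '.' (not opp) -> no flip
Dir S: first cell '.' (not opp) -> no flip
Dir SE: first cell '.' (not opp) -> no flip
All flips: (3,3)

Answer: ......
...W..
BBWW..
BBBWB.
B..W..
......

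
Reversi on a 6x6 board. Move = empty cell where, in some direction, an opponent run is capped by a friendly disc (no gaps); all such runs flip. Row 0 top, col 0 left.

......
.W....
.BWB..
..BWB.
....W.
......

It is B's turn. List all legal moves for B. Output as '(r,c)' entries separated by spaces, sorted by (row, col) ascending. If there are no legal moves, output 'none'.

Answer: (0,1) (1,2) (4,3) (5,4)

Derivation:
(0,0): no bracket -> illegal
(0,1): flips 1 -> legal
(0,2): no bracket -> illegal
(1,0): no bracket -> illegal
(1,2): flips 1 -> legal
(1,3): no bracket -> illegal
(2,0): no bracket -> illegal
(2,4): no bracket -> illegal
(3,1): no bracket -> illegal
(3,5): no bracket -> illegal
(4,2): no bracket -> illegal
(4,3): flips 1 -> legal
(4,5): no bracket -> illegal
(5,3): no bracket -> illegal
(5,4): flips 1 -> legal
(5,5): no bracket -> illegal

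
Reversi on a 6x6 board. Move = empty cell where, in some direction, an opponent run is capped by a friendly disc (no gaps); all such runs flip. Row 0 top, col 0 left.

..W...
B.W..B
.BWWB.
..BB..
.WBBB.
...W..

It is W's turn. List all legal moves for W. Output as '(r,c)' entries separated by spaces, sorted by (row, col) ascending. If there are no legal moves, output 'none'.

Answer: (2,0) (2,5) (3,0) (3,1) (3,5) (4,5) (5,2) (5,5)

Derivation:
(0,0): no bracket -> illegal
(0,1): no bracket -> illegal
(0,4): no bracket -> illegal
(0,5): no bracket -> illegal
(1,1): no bracket -> illegal
(1,3): no bracket -> illegal
(1,4): no bracket -> illegal
(2,0): flips 1 -> legal
(2,5): flips 1 -> legal
(3,0): flips 1 -> legal
(3,1): flips 1 -> legal
(3,4): no bracket -> illegal
(3,5): flips 1 -> legal
(4,5): flips 3 -> legal
(5,1): no bracket -> illegal
(5,2): flips 2 -> legal
(5,4): no bracket -> illegal
(5,5): flips 2 -> legal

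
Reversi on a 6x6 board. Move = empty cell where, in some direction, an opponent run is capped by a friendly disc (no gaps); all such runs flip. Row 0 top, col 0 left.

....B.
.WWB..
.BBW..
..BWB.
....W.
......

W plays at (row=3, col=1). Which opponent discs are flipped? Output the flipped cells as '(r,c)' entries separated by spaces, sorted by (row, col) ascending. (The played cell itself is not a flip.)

Dir NW: first cell '.' (not opp) -> no flip
Dir N: opp run (2,1) capped by W -> flip
Dir NE: opp run (2,2) (1,3) (0,4), next=edge -> no flip
Dir W: first cell '.' (not opp) -> no flip
Dir E: opp run (3,2) capped by W -> flip
Dir SW: first cell '.' (not opp) -> no flip
Dir S: first cell '.' (not opp) -> no flip
Dir SE: first cell '.' (not opp) -> no flip

Answer: (2,1) (3,2)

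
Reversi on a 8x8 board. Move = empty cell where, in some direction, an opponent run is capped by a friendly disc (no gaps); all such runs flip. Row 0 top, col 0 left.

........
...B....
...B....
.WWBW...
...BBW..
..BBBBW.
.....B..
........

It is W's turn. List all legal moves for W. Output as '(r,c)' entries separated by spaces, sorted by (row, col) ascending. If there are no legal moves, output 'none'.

(0,2): no bracket -> illegal
(0,3): no bracket -> illegal
(0,4): no bracket -> illegal
(1,2): flips 1 -> legal
(1,4): flips 1 -> legal
(2,2): no bracket -> illegal
(2,4): no bracket -> illegal
(3,5): no bracket -> illegal
(4,1): no bracket -> illegal
(4,2): flips 2 -> legal
(4,6): no bracket -> illegal
(5,1): flips 4 -> legal
(6,1): flips 2 -> legal
(6,2): no bracket -> illegal
(6,3): flips 1 -> legal
(6,4): flips 2 -> legal
(6,6): no bracket -> illegal
(7,4): flips 1 -> legal
(7,5): flips 2 -> legal
(7,6): flips 3 -> legal

Answer: (1,2) (1,4) (4,2) (5,1) (6,1) (6,3) (6,4) (7,4) (7,5) (7,6)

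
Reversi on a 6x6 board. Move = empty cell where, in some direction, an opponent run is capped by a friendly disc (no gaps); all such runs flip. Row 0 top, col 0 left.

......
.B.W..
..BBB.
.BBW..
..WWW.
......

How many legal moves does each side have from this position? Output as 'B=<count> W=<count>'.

Answer: B=9 W=8

Derivation:
-- B to move --
(0,2): flips 1 -> legal
(0,3): flips 1 -> legal
(0,4): flips 1 -> legal
(1,2): no bracket -> illegal
(1,4): no bracket -> illegal
(3,4): flips 1 -> legal
(3,5): no bracket -> illegal
(4,1): no bracket -> illegal
(4,5): no bracket -> illegal
(5,1): flips 2 -> legal
(5,2): flips 1 -> legal
(5,3): flips 3 -> legal
(5,4): flips 1 -> legal
(5,5): flips 2 -> legal
B mobility = 9
-- W to move --
(0,0): flips 2 -> legal
(0,1): no bracket -> illegal
(0,2): no bracket -> illegal
(1,0): no bracket -> illegal
(1,2): flips 2 -> legal
(1,4): no bracket -> illegal
(1,5): flips 1 -> legal
(2,0): flips 1 -> legal
(2,1): flips 1 -> legal
(2,5): no bracket -> illegal
(3,0): flips 2 -> legal
(3,4): no bracket -> illegal
(3,5): flips 1 -> legal
(4,0): flips 2 -> legal
(4,1): no bracket -> illegal
W mobility = 8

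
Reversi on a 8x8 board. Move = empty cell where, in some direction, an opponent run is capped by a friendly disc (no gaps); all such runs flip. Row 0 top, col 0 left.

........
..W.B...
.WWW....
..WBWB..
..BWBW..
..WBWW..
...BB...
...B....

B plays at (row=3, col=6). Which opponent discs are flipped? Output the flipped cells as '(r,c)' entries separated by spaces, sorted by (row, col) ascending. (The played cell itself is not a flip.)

Dir NW: first cell '.' (not opp) -> no flip
Dir N: first cell '.' (not opp) -> no flip
Dir NE: first cell '.' (not opp) -> no flip
Dir W: first cell 'B' (not opp) -> no flip
Dir E: first cell '.' (not opp) -> no flip
Dir SW: opp run (4,5) (5,4) capped by B -> flip
Dir S: first cell '.' (not opp) -> no flip
Dir SE: first cell '.' (not opp) -> no flip

Answer: (4,5) (5,4)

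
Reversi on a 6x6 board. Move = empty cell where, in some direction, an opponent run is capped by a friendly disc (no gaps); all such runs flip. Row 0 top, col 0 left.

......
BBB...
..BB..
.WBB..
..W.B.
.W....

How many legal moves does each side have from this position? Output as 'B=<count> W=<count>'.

Answer: B=3 W=4

Derivation:
-- B to move --
(2,0): no bracket -> illegal
(2,1): no bracket -> illegal
(3,0): flips 1 -> legal
(4,0): flips 1 -> legal
(4,1): no bracket -> illegal
(4,3): no bracket -> illegal
(5,0): no bracket -> illegal
(5,2): flips 1 -> legal
(5,3): no bracket -> illegal
B mobility = 3
-- W to move --
(0,0): no bracket -> illegal
(0,1): no bracket -> illegal
(0,2): flips 3 -> legal
(0,3): no bracket -> illegal
(1,3): flips 1 -> legal
(1,4): no bracket -> illegal
(2,0): no bracket -> illegal
(2,1): no bracket -> illegal
(2,4): flips 1 -> legal
(3,4): flips 2 -> legal
(3,5): no bracket -> illegal
(4,1): no bracket -> illegal
(4,3): no bracket -> illegal
(4,5): no bracket -> illegal
(5,3): no bracket -> illegal
(5,4): no bracket -> illegal
(5,5): no bracket -> illegal
W mobility = 4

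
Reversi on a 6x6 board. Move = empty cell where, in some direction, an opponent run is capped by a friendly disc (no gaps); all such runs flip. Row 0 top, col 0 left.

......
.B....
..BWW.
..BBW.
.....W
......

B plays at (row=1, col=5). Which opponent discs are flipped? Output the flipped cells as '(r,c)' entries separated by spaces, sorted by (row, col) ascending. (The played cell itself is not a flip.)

Answer: (2,4)

Derivation:
Dir NW: first cell '.' (not opp) -> no flip
Dir N: first cell '.' (not opp) -> no flip
Dir NE: edge -> no flip
Dir W: first cell '.' (not opp) -> no flip
Dir E: edge -> no flip
Dir SW: opp run (2,4) capped by B -> flip
Dir S: first cell '.' (not opp) -> no flip
Dir SE: edge -> no flip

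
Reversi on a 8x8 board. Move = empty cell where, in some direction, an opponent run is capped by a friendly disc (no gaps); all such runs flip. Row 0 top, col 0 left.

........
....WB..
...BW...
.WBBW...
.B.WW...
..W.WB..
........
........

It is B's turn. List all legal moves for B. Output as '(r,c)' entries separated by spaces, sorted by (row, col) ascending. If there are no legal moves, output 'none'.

(0,3): no bracket -> illegal
(0,4): no bracket -> illegal
(0,5): flips 1 -> legal
(1,3): flips 1 -> legal
(2,0): no bracket -> illegal
(2,1): flips 1 -> legal
(2,2): no bracket -> illegal
(2,5): flips 1 -> legal
(3,0): flips 1 -> legal
(3,5): flips 1 -> legal
(4,0): no bracket -> illegal
(4,2): no bracket -> illegal
(4,5): flips 1 -> legal
(5,1): no bracket -> illegal
(5,3): flips 2 -> legal
(6,1): no bracket -> illegal
(6,2): no bracket -> illegal
(6,3): flips 1 -> legal
(6,4): no bracket -> illegal
(6,5): flips 2 -> legal

Answer: (0,5) (1,3) (2,1) (2,5) (3,0) (3,5) (4,5) (5,3) (6,3) (6,5)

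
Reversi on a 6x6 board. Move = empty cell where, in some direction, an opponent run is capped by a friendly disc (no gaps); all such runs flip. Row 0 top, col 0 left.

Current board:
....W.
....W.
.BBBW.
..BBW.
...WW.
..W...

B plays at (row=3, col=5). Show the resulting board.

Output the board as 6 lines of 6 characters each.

Place B at (3,5); scan 8 dirs for brackets.
Dir NW: opp run (2,4), next='.' -> no flip
Dir N: first cell '.' (not opp) -> no flip
Dir NE: edge -> no flip
Dir W: opp run (3,4) capped by B -> flip
Dir E: edge -> no flip
Dir SW: opp run (4,4), next='.' -> no flip
Dir S: first cell '.' (not opp) -> no flip
Dir SE: edge -> no flip
All flips: (3,4)

Answer: ....W.
....W.
.BBBW.
..BBBB
...WW.
..W...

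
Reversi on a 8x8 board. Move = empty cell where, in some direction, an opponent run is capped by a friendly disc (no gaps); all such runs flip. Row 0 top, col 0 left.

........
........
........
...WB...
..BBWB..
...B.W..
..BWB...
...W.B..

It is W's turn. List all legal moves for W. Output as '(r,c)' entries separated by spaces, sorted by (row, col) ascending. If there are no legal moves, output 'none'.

Answer: (2,4) (3,5) (4,1) (4,6) (5,1) (6,1) (6,5) (7,1)

Derivation:
(2,3): no bracket -> illegal
(2,4): flips 1 -> legal
(2,5): no bracket -> illegal
(3,1): no bracket -> illegal
(3,2): no bracket -> illegal
(3,5): flips 2 -> legal
(3,6): no bracket -> illegal
(4,1): flips 2 -> legal
(4,6): flips 1 -> legal
(5,1): flips 2 -> legal
(5,2): no bracket -> illegal
(5,4): no bracket -> illegal
(5,6): no bracket -> illegal
(6,1): flips 1 -> legal
(6,5): flips 1 -> legal
(6,6): no bracket -> illegal
(7,1): flips 2 -> legal
(7,2): no bracket -> illegal
(7,4): no bracket -> illegal
(7,6): no bracket -> illegal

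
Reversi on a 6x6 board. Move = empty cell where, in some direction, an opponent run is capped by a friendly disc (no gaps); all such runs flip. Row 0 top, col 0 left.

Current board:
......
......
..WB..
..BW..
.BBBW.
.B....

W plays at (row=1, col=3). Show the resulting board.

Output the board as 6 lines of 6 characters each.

Answer: ......
...W..
..WW..
..BW..
.BBBW.
.B....

Derivation:
Place W at (1,3); scan 8 dirs for brackets.
Dir NW: first cell '.' (not opp) -> no flip
Dir N: first cell '.' (not opp) -> no flip
Dir NE: first cell '.' (not opp) -> no flip
Dir W: first cell '.' (not opp) -> no flip
Dir E: first cell '.' (not opp) -> no flip
Dir SW: first cell 'W' (not opp) -> no flip
Dir S: opp run (2,3) capped by W -> flip
Dir SE: first cell '.' (not opp) -> no flip
All flips: (2,3)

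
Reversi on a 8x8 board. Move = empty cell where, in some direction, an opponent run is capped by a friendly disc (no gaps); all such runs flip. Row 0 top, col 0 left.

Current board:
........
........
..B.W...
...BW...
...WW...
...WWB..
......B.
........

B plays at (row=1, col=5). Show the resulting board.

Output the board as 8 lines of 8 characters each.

Answer: ........
.....B..
..B.B...
...BW...
...WW...
...WWB..
......B.
........

Derivation:
Place B at (1,5); scan 8 dirs for brackets.
Dir NW: first cell '.' (not opp) -> no flip
Dir N: first cell '.' (not opp) -> no flip
Dir NE: first cell '.' (not opp) -> no flip
Dir W: first cell '.' (not opp) -> no flip
Dir E: first cell '.' (not opp) -> no flip
Dir SW: opp run (2,4) capped by B -> flip
Dir S: first cell '.' (not opp) -> no flip
Dir SE: first cell '.' (not opp) -> no flip
All flips: (2,4)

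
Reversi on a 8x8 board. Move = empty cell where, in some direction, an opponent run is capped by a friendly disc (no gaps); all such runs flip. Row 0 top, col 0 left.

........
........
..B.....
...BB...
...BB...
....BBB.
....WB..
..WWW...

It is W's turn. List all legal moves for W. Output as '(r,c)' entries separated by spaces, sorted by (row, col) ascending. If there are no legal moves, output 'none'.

(1,1): no bracket -> illegal
(1,2): no bracket -> illegal
(1,3): no bracket -> illegal
(2,1): no bracket -> illegal
(2,3): no bracket -> illegal
(2,4): flips 3 -> legal
(2,5): no bracket -> illegal
(3,1): no bracket -> illegal
(3,2): no bracket -> illegal
(3,5): no bracket -> illegal
(4,2): no bracket -> illegal
(4,5): no bracket -> illegal
(4,6): flips 1 -> legal
(4,7): flips 2 -> legal
(5,2): no bracket -> illegal
(5,3): no bracket -> illegal
(5,7): no bracket -> illegal
(6,3): no bracket -> illegal
(6,6): flips 1 -> legal
(6,7): no bracket -> illegal
(7,5): no bracket -> illegal
(7,6): no bracket -> illegal

Answer: (2,4) (4,6) (4,7) (6,6)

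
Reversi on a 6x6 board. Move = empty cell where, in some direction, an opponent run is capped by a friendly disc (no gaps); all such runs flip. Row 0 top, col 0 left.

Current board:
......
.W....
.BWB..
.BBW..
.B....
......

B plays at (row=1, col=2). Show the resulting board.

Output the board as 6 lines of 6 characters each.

Answer: ......
.WB...
.BBB..
.BBW..
.B....
......

Derivation:
Place B at (1,2); scan 8 dirs for brackets.
Dir NW: first cell '.' (not opp) -> no flip
Dir N: first cell '.' (not opp) -> no flip
Dir NE: first cell '.' (not opp) -> no flip
Dir W: opp run (1,1), next='.' -> no flip
Dir E: first cell '.' (not opp) -> no flip
Dir SW: first cell 'B' (not opp) -> no flip
Dir S: opp run (2,2) capped by B -> flip
Dir SE: first cell 'B' (not opp) -> no flip
All flips: (2,2)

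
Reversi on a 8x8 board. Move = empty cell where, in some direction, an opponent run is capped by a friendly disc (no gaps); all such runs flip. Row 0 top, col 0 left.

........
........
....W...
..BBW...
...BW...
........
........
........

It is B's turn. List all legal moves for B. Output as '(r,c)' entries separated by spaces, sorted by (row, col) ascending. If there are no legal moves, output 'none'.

(1,3): no bracket -> illegal
(1,4): no bracket -> illegal
(1,5): flips 1 -> legal
(2,3): no bracket -> illegal
(2,5): flips 1 -> legal
(3,5): flips 1 -> legal
(4,5): flips 1 -> legal
(5,3): no bracket -> illegal
(5,4): no bracket -> illegal
(5,5): flips 1 -> legal

Answer: (1,5) (2,5) (3,5) (4,5) (5,5)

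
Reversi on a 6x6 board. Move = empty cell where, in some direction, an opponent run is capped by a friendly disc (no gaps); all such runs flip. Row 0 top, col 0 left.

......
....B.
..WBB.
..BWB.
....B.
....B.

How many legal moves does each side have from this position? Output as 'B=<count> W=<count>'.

Answer: B=5 W=7

Derivation:
-- B to move --
(1,1): flips 2 -> legal
(1,2): flips 1 -> legal
(1,3): no bracket -> illegal
(2,1): flips 1 -> legal
(3,1): no bracket -> illegal
(4,2): flips 1 -> legal
(4,3): flips 1 -> legal
B mobility = 5
-- W to move --
(0,3): no bracket -> illegal
(0,4): no bracket -> illegal
(0,5): no bracket -> illegal
(1,2): no bracket -> illegal
(1,3): flips 1 -> legal
(1,5): flips 1 -> legal
(2,1): no bracket -> illegal
(2,5): flips 2 -> legal
(3,1): flips 1 -> legal
(3,5): flips 1 -> legal
(4,1): no bracket -> illegal
(4,2): flips 1 -> legal
(4,3): no bracket -> illegal
(4,5): no bracket -> illegal
(5,3): no bracket -> illegal
(5,5): flips 1 -> legal
W mobility = 7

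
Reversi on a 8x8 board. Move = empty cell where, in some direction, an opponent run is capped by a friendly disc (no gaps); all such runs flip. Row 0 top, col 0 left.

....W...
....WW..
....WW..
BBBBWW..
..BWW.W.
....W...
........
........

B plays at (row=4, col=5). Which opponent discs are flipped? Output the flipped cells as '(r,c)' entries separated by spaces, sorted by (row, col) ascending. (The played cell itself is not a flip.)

Answer: (4,3) (4,4)

Derivation:
Dir NW: opp run (3,4), next='.' -> no flip
Dir N: opp run (3,5) (2,5) (1,5), next='.' -> no flip
Dir NE: first cell '.' (not opp) -> no flip
Dir W: opp run (4,4) (4,3) capped by B -> flip
Dir E: opp run (4,6), next='.' -> no flip
Dir SW: opp run (5,4), next='.' -> no flip
Dir S: first cell '.' (not opp) -> no flip
Dir SE: first cell '.' (not opp) -> no flip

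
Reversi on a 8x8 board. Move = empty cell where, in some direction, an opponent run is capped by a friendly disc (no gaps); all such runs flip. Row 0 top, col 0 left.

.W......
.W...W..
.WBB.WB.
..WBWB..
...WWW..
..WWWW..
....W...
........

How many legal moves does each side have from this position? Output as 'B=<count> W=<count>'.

Answer: B=13 W=8

Derivation:
-- B to move --
(0,0): flips 1 -> legal
(0,2): no bracket -> illegal
(0,4): flips 1 -> legal
(0,5): flips 2 -> legal
(0,6): no bracket -> illegal
(1,0): no bracket -> illegal
(1,2): no bracket -> illegal
(1,4): no bracket -> illegal
(1,6): no bracket -> illegal
(2,0): flips 1 -> legal
(2,4): flips 1 -> legal
(3,0): no bracket -> illegal
(3,1): flips 1 -> legal
(3,6): no bracket -> illegal
(4,1): flips 1 -> legal
(4,2): flips 1 -> legal
(4,6): no bracket -> illegal
(5,1): no bracket -> illegal
(5,6): flips 2 -> legal
(6,1): no bracket -> illegal
(6,2): flips 2 -> legal
(6,3): flips 2 -> legal
(6,5): flips 2 -> legal
(6,6): flips 2 -> legal
(7,3): no bracket -> illegal
(7,4): no bracket -> illegal
(7,5): no bracket -> illegal
B mobility = 13
-- W to move --
(1,2): flips 2 -> legal
(1,3): flips 2 -> legal
(1,4): flips 1 -> legal
(1,6): no bracket -> illegal
(1,7): flips 2 -> legal
(2,4): flips 2 -> legal
(2,7): flips 1 -> legal
(3,1): no bracket -> illegal
(3,6): flips 1 -> legal
(3,7): flips 1 -> legal
(4,2): no bracket -> illegal
(4,6): no bracket -> illegal
W mobility = 8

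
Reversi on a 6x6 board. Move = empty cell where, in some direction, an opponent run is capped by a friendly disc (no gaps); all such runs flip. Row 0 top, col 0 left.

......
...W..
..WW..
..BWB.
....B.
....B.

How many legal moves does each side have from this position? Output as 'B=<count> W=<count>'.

Answer: B=3 W=6

Derivation:
-- B to move --
(0,2): no bracket -> illegal
(0,3): no bracket -> illegal
(0,4): no bracket -> illegal
(1,1): flips 2 -> legal
(1,2): flips 2 -> legal
(1,4): flips 1 -> legal
(2,1): no bracket -> illegal
(2,4): no bracket -> illegal
(3,1): no bracket -> illegal
(4,2): no bracket -> illegal
(4,3): no bracket -> illegal
B mobility = 3
-- W to move --
(2,1): no bracket -> illegal
(2,4): no bracket -> illegal
(2,5): no bracket -> illegal
(3,1): flips 1 -> legal
(3,5): flips 1 -> legal
(4,1): flips 1 -> legal
(4,2): flips 1 -> legal
(4,3): no bracket -> illegal
(4,5): flips 1 -> legal
(5,3): no bracket -> illegal
(5,5): flips 1 -> legal
W mobility = 6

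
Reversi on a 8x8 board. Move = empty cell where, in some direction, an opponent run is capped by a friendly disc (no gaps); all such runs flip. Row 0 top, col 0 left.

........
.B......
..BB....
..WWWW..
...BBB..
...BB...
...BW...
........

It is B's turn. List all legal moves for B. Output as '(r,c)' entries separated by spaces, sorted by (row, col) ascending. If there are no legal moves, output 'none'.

Answer: (2,1) (2,4) (2,5) (2,6) (4,1) (4,2) (6,5) (7,4) (7,5)

Derivation:
(2,1): flips 1 -> legal
(2,4): flips 1 -> legal
(2,5): flips 2 -> legal
(2,6): flips 1 -> legal
(3,1): no bracket -> illegal
(3,6): no bracket -> illegal
(4,1): flips 1 -> legal
(4,2): flips 1 -> legal
(4,6): no bracket -> illegal
(5,5): no bracket -> illegal
(6,5): flips 1 -> legal
(7,3): no bracket -> illegal
(7,4): flips 1 -> legal
(7,5): flips 1 -> legal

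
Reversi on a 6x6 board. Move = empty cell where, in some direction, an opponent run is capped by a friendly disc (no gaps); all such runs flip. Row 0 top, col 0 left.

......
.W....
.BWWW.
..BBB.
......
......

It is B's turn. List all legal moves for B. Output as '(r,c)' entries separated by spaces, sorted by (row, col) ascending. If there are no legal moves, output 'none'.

(0,0): flips 2 -> legal
(0,1): flips 1 -> legal
(0,2): no bracket -> illegal
(1,0): no bracket -> illegal
(1,2): flips 2 -> legal
(1,3): flips 1 -> legal
(1,4): flips 2 -> legal
(1,5): flips 1 -> legal
(2,0): no bracket -> illegal
(2,5): flips 3 -> legal
(3,1): no bracket -> illegal
(3,5): no bracket -> illegal

Answer: (0,0) (0,1) (1,2) (1,3) (1,4) (1,5) (2,5)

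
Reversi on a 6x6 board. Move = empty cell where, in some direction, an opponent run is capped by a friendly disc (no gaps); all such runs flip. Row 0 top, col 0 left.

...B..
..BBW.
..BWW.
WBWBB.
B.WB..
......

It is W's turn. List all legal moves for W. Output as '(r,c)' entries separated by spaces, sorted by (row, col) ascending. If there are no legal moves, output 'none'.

(0,1): flips 1 -> legal
(0,2): flips 3 -> legal
(0,4): no bracket -> illegal
(1,1): flips 2 -> legal
(2,0): flips 1 -> legal
(2,1): flips 1 -> legal
(2,5): no bracket -> illegal
(3,5): flips 2 -> legal
(4,1): no bracket -> illegal
(4,4): flips 2 -> legal
(4,5): flips 1 -> legal
(5,0): flips 1 -> legal
(5,1): no bracket -> illegal
(5,2): no bracket -> illegal
(5,3): flips 2 -> legal
(5,4): flips 1 -> legal

Answer: (0,1) (0,2) (1,1) (2,0) (2,1) (3,5) (4,4) (4,5) (5,0) (5,3) (5,4)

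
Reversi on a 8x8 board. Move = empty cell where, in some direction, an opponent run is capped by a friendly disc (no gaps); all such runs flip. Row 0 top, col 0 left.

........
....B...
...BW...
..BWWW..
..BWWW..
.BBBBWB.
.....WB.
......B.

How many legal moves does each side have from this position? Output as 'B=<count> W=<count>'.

Answer: B=8 W=17

Derivation:
-- B to move --
(1,3): no bracket -> illegal
(1,5): flips 2 -> legal
(2,2): flips 3 -> legal
(2,5): flips 3 -> legal
(2,6): flips 2 -> legal
(3,6): flips 4 -> legal
(4,6): flips 3 -> legal
(6,4): flips 1 -> legal
(7,4): flips 1 -> legal
(7,5): no bracket -> illegal
B mobility = 8
-- W to move --
(0,3): no bracket -> illegal
(0,4): flips 1 -> legal
(0,5): no bracket -> illegal
(1,2): flips 1 -> legal
(1,3): flips 1 -> legal
(1,5): no bracket -> illegal
(2,1): flips 1 -> legal
(2,2): flips 1 -> legal
(2,5): no bracket -> illegal
(3,1): flips 1 -> legal
(4,0): no bracket -> illegal
(4,1): flips 1 -> legal
(4,6): no bracket -> illegal
(4,7): flips 1 -> legal
(5,0): flips 4 -> legal
(5,7): flips 1 -> legal
(6,0): flips 2 -> legal
(6,1): flips 1 -> legal
(6,2): flips 1 -> legal
(6,3): flips 2 -> legal
(6,4): flips 1 -> legal
(6,7): flips 2 -> legal
(7,5): no bracket -> illegal
(7,7): flips 1 -> legal
W mobility = 17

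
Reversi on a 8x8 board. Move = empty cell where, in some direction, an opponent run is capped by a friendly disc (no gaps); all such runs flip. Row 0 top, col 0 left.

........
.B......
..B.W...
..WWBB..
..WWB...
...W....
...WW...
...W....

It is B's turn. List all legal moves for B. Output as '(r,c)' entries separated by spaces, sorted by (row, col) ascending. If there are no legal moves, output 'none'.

Answer: (1,3) (1,4) (3,1) (4,1) (5,2) (6,2)

Derivation:
(1,3): flips 1 -> legal
(1,4): flips 1 -> legal
(1,5): no bracket -> illegal
(2,1): no bracket -> illegal
(2,3): no bracket -> illegal
(2,5): no bracket -> illegal
(3,1): flips 2 -> legal
(4,1): flips 2 -> legal
(5,1): no bracket -> illegal
(5,2): flips 3 -> legal
(5,4): no bracket -> illegal
(5,5): no bracket -> illegal
(6,2): flips 1 -> legal
(6,5): no bracket -> illegal
(7,2): no bracket -> illegal
(7,4): no bracket -> illegal
(7,5): no bracket -> illegal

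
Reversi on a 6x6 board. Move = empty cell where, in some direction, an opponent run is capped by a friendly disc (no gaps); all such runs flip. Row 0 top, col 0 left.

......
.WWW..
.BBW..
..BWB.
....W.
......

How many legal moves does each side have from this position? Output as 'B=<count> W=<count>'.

Answer: B=9 W=8

Derivation:
-- B to move --
(0,0): flips 1 -> legal
(0,1): flips 3 -> legal
(0,2): flips 1 -> legal
(0,3): flips 1 -> legal
(0,4): flips 1 -> legal
(1,0): no bracket -> illegal
(1,4): flips 1 -> legal
(2,0): no bracket -> illegal
(2,4): flips 1 -> legal
(3,5): no bracket -> illegal
(4,2): no bracket -> illegal
(4,3): no bracket -> illegal
(4,5): no bracket -> illegal
(5,3): no bracket -> illegal
(5,4): flips 1 -> legal
(5,5): flips 2 -> legal
B mobility = 9
-- W to move --
(1,0): no bracket -> illegal
(2,0): flips 2 -> legal
(2,4): flips 1 -> legal
(2,5): no bracket -> illegal
(3,0): flips 1 -> legal
(3,1): flips 3 -> legal
(3,5): flips 1 -> legal
(4,1): flips 1 -> legal
(4,2): flips 2 -> legal
(4,3): no bracket -> illegal
(4,5): flips 1 -> legal
W mobility = 8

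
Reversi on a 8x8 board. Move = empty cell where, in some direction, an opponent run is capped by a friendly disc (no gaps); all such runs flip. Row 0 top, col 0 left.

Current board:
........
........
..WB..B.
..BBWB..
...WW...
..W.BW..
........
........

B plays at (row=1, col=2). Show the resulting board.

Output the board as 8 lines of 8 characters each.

Place B at (1,2); scan 8 dirs for brackets.
Dir NW: first cell '.' (not opp) -> no flip
Dir N: first cell '.' (not opp) -> no flip
Dir NE: first cell '.' (not opp) -> no flip
Dir W: first cell '.' (not opp) -> no flip
Dir E: first cell '.' (not opp) -> no flip
Dir SW: first cell '.' (not opp) -> no flip
Dir S: opp run (2,2) capped by B -> flip
Dir SE: first cell 'B' (not opp) -> no flip
All flips: (2,2)

Answer: ........
..B.....
..BB..B.
..BBWB..
...WW...
..W.BW..
........
........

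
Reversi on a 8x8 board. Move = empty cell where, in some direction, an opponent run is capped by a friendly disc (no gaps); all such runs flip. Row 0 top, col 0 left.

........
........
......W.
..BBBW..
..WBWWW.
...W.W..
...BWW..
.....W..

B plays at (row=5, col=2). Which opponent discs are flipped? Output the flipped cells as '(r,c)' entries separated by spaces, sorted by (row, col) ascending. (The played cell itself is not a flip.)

Dir NW: first cell '.' (not opp) -> no flip
Dir N: opp run (4,2) capped by B -> flip
Dir NE: first cell 'B' (not opp) -> no flip
Dir W: first cell '.' (not opp) -> no flip
Dir E: opp run (5,3), next='.' -> no flip
Dir SW: first cell '.' (not opp) -> no flip
Dir S: first cell '.' (not opp) -> no flip
Dir SE: first cell 'B' (not opp) -> no flip

Answer: (4,2)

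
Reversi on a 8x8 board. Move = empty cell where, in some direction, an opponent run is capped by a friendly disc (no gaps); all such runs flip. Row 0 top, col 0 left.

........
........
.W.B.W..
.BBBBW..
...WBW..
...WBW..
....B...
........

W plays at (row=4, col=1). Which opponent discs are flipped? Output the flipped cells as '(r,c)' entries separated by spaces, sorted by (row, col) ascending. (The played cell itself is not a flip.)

Dir NW: first cell '.' (not opp) -> no flip
Dir N: opp run (3,1) capped by W -> flip
Dir NE: opp run (3,2) (2,3), next='.' -> no flip
Dir W: first cell '.' (not opp) -> no flip
Dir E: first cell '.' (not opp) -> no flip
Dir SW: first cell '.' (not opp) -> no flip
Dir S: first cell '.' (not opp) -> no flip
Dir SE: first cell '.' (not opp) -> no flip

Answer: (3,1)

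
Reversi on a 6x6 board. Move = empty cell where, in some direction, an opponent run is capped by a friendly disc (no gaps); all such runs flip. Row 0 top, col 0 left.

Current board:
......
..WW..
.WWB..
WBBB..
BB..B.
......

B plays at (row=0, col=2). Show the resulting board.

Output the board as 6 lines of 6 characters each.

Place B at (0,2); scan 8 dirs for brackets.
Dir NW: edge -> no flip
Dir N: edge -> no flip
Dir NE: edge -> no flip
Dir W: first cell '.' (not opp) -> no flip
Dir E: first cell '.' (not opp) -> no flip
Dir SW: first cell '.' (not opp) -> no flip
Dir S: opp run (1,2) (2,2) capped by B -> flip
Dir SE: opp run (1,3), next='.' -> no flip
All flips: (1,2) (2,2)

Answer: ..B...
..BW..
.WBB..
WBBB..
BB..B.
......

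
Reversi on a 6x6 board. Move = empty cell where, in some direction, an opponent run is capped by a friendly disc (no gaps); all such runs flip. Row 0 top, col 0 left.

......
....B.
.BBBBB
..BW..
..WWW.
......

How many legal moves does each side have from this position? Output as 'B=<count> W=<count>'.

Answer: B=6 W=6

Derivation:
-- B to move --
(3,1): no bracket -> illegal
(3,4): flips 1 -> legal
(3,5): no bracket -> illegal
(4,1): no bracket -> illegal
(4,5): no bracket -> illegal
(5,1): flips 2 -> legal
(5,2): flips 1 -> legal
(5,3): flips 2 -> legal
(5,4): flips 1 -> legal
(5,5): flips 2 -> legal
B mobility = 6
-- W to move --
(0,3): no bracket -> illegal
(0,4): no bracket -> illegal
(0,5): no bracket -> illegal
(1,0): flips 2 -> legal
(1,1): flips 1 -> legal
(1,2): flips 2 -> legal
(1,3): flips 1 -> legal
(1,5): flips 1 -> legal
(2,0): no bracket -> illegal
(3,0): no bracket -> illegal
(3,1): flips 1 -> legal
(3,4): no bracket -> illegal
(3,5): no bracket -> illegal
(4,1): no bracket -> illegal
W mobility = 6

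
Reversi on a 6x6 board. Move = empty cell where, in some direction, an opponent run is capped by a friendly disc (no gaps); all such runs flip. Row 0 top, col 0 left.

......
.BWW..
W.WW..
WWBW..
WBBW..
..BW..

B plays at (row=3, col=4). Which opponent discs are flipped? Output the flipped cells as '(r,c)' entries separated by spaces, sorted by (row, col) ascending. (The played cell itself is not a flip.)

Answer: (3,3) (4,3)

Derivation:
Dir NW: opp run (2,3) (1,2), next='.' -> no flip
Dir N: first cell '.' (not opp) -> no flip
Dir NE: first cell '.' (not opp) -> no flip
Dir W: opp run (3,3) capped by B -> flip
Dir E: first cell '.' (not opp) -> no flip
Dir SW: opp run (4,3) capped by B -> flip
Dir S: first cell '.' (not opp) -> no flip
Dir SE: first cell '.' (not opp) -> no flip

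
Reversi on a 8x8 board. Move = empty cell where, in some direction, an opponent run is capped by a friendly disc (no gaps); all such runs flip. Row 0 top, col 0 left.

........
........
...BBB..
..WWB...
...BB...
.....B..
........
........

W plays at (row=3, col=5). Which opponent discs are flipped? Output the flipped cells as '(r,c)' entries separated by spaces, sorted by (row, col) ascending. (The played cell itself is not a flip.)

Answer: (3,4)

Derivation:
Dir NW: opp run (2,4), next='.' -> no flip
Dir N: opp run (2,5), next='.' -> no flip
Dir NE: first cell '.' (not opp) -> no flip
Dir W: opp run (3,4) capped by W -> flip
Dir E: first cell '.' (not opp) -> no flip
Dir SW: opp run (4,4), next='.' -> no flip
Dir S: first cell '.' (not opp) -> no flip
Dir SE: first cell '.' (not opp) -> no flip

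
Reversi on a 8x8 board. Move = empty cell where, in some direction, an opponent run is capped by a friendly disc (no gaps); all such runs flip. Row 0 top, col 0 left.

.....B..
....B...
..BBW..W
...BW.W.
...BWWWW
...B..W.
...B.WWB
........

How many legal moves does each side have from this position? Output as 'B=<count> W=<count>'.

-- B to move --
(1,3): no bracket -> illegal
(1,5): flips 1 -> legal
(1,6): no bracket -> illegal
(1,7): no bracket -> illegal
(2,5): flips 2 -> legal
(2,6): no bracket -> illegal
(3,5): flips 2 -> legal
(3,7): no bracket -> illegal
(5,4): flips 3 -> legal
(5,5): flips 1 -> legal
(5,7): no bracket -> illegal
(6,4): flips 2 -> legal
(7,4): no bracket -> illegal
(7,5): no bracket -> illegal
(7,6): no bracket -> illegal
(7,7): no bracket -> illegal
B mobility = 6
-- W to move --
(0,3): no bracket -> illegal
(0,4): flips 1 -> legal
(0,6): no bracket -> illegal
(1,1): flips 2 -> legal
(1,2): flips 1 -> legal
(1,3): no bracket -> illegal
(1,5): no bracket -> illegal
(1,6): no bracket -> illegal
(2,1): flips 2 -> legal
(2,5): no bracket -> illegal
(3,1): no bracket -> illegal
(3,2): flips 1 -> legal
(4,2): flips 2 -> legal
(5,2): flips 1 -> legal
(5,4): no bracket -> illegal
(5,7): no bracket -> illegal
(6,2): flips 1 -> legal
(6,4): no bracket -> illegal
(7,2): no bracket -> illegal
(7,3): no bracket -> illegal
(7,4): no bracket -> illegal
(7,6): no bracket -> illegal
(7,7): no bracket -> illegal
W mobility = 8

Answer: B=6 W=8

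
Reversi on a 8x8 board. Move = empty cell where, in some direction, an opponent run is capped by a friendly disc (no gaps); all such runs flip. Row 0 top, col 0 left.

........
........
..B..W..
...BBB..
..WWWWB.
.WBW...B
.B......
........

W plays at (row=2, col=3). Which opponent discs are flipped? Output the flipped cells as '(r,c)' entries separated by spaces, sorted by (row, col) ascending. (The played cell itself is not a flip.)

Answer: (3,3) (3,4)

Derivation:
Dir NW: first cell '.' (not opp) -> no flip
Dir N: first cell '.' (not opp) -> no flip
Dir NE: first cell '.' (not opp) -> no flip
Dir W: opp run (2,2), next='.' -> no flip
Dir E: first cell '.' (not opp) -> no flip
Dir SW: first cell '.' (not opp) -> no flip
Dir S: opp run (3,3) capped by W -> flip
Dir SE: opp run (3,4) capped by W -> flip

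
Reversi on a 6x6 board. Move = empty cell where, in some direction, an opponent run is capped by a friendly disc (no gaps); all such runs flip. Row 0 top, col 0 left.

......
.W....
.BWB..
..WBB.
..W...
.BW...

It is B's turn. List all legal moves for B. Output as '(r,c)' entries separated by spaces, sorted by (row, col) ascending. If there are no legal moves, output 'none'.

(0,0): flips 2 -> legal
(0,1): flips 1 -> legal
(0,2): no bracket -> illegal
(1,0): no bracket -> illegal
(1,2): no bracket -> illegal
(1,3): no bracket -> illegal
(2,0): no bracket -> illegal
(3,1): flips 1 -> legal
(4,1): flips 1 -> legal
(4,3): flips 1 -> legal
(5,3): flips 1 -> legal

Answer: (0,0) (0,1) (3,1) (4,1) (4,3) (5,3)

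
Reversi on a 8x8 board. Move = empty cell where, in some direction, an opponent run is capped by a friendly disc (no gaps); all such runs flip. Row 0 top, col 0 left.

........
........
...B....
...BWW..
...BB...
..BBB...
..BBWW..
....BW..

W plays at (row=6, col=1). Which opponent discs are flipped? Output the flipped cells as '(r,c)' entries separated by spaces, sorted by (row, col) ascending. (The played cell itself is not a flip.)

Dir NW: first cell '.' (not opp) -> no flip
Dir N: first cell '.' (not opp) -> no flip
Dir NE: opp run (5,2) (4,3) capped by W -> flip
Dir W: first cell '.' (not opp) -> no flip
Dir E: opp run (6,2) (6,3) capped by W -> flip
Dir SW: first cell '.' (not opp) -> no flip
Dir S: first cell '.' (not opp) -> no flip
Dir SE: first cell '.' (not opp) -> no flip

Answer: (4,3) (5,2) (6,2) (6,3)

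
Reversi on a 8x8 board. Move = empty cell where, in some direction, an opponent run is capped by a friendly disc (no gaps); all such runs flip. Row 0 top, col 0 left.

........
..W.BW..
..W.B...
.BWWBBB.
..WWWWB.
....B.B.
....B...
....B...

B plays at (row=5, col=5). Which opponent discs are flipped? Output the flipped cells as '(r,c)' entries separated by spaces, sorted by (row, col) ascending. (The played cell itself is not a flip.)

Dir NW: opp run (4,4) (3,3) (2,2), next='.' -> no flip
Dir N: opp run (4,5) capped by B -> flip
Dir NE: first cell 'B' (not opp) -> no flip
Dir W: first cell 'B' (not opp) -> no flip
Dir E: first cell 'B' (not opp) -> no flip
Dir SW: first cell 'B' (not opp) -> no flip
Dir S: first cell '.' (not opp) -> no flip
Dir SE: first cell '.' (not opp) -> no flip

Answer: (4,5)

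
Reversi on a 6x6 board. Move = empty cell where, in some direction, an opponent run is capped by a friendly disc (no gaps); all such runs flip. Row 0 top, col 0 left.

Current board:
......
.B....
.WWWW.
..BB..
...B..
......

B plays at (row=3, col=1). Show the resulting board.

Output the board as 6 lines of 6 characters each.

Place B at (3,1); scan 8 dirs for brackets.
Dir NW: first cell '.' (not opp) -> no flip
Dir N: opp run (2,1) capped by B -> flip
Dir NE: opp run (2,2), next='.' -> no flip
Dir W: first cell '.' (not opp) -> no flip
Dir E: first cell 'B' (not opp) -> no flip
Dir SW: first cell '.' (not opp) -> no flip
Dir S: first cell '.' (not opp) -> no flip
Dir SE: first cell '.' (not opp) -> no flip
All flips: (2,1)

Answer: ......
.B....
.BWWW.
.BBB..
...B..
......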